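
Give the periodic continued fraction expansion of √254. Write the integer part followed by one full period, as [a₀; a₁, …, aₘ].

[15; 1, 14, 1, 30]

a₀ = ⌊√254⌋ = 15.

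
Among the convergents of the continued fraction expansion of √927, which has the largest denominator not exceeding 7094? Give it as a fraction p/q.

√927 = [30; 2, 4, 5, 3, 5, 4, 2, 60, …] (period length 8).
Convergents:
  p_0/q_0 = 30/1
  p_1/q_1 = 61/2
  p_2/q_2 = 274/9
  p_3/q_3 = 1431/47
  p_4/q_4 = 4567/150
  p_5/q_5 = 24266/797
  p_6/q_6 = 101631/3338
  p_7/q_7 = 227528/7473
q_6 = 3338 ≤ 7094 < 7473 = q_7, so the answer is 101631/3338.

101631/3338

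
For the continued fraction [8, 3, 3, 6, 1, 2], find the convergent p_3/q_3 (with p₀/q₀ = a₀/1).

523/63

Using pₖ = aₖpₖ₋₁ + pₖ₋₂, qₖ = aₖqₖ₋₁ + qₖ₋₂ (with p₋₁=1, p₋₂=0, q₋₁=0, q₋₂=1):
  k=0: a=8, p=8, q=1
  k=1: a=3, p=25, q=3
  k=2: a=3, p=83, q=10
  k=3: a=6, p=523, q=63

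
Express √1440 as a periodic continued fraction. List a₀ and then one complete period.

a₀ = ⌊√1440⌋ = 37.
With m₀=0, d₀=1 and mₖ₊₁ = dₖaₖ − mₖ, dₖ₊₁ = (n − mₖ₊₁²)/dₖ, aₖ₊₁ = ⌊(a₀+mₖ₊₁)/dₖ₊₁⌋:
  k=1: m=37, d=71, a=1
  k=2: m=34, d=4, a=17
  k=3: m=34, d=71, a=1
  k=4: m=37, d=1, a=74
d=1 and a=2a₀=74 at k=4, so the next step gives (m, d) = (37, 71) again — its k=1 value — and the period has length 4.

[37; 1, 17, 1, 74]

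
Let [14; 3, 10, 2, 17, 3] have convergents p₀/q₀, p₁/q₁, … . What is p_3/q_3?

Using pₖ = aₖpₖ₋₁ + pₖ₋₂, qₖ = aₖqₖ₋₁ + qₖ₋₂ (with p₋₁=1, p₋₂=0, q₋₁=0, q₋₂=1):
  k=0: a=14, p=14, q=1
  k=1: a=3, p=43, q=3
  k=2: a=10, p=444, q=31
  k=3: a=2, p=931, q=65

931/65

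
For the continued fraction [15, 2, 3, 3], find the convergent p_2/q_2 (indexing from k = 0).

108/7

Using pₖ = aₖpₖ₋₁ + pₖ₋₂, qₖ = aₖqₖ₋₁ + qₖ₋₂ (with p₋₁=1, p₋₂=0, q₋₁=0, q₋₂=1):
  k=0: a=15, p=15, q=1
  k=1: a=2, p=31, q=2
  k=2: a=3, p=108, q=7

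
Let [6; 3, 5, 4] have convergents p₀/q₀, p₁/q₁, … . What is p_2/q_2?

Using pₖ = aₖpₖ₋₁ + pₖ₋₂, qₖ = aₖqₖ₋₁ + qₖ₋₂ (with p₋₁=1, p₋₂=0, q₋₁=0, q₋₂=1):
  k=0: a=6, p=6, q=1
  k=1: a=3, p=19, q=3
  k=2: a=5, p=101, q=16

101/16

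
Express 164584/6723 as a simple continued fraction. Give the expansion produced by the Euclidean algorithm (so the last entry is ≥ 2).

[24; 2, 12, 2, 11, 3, 1, 2]

164584 = 24·6723 + 3232
6723 = 2·3232 + 259
3232 = 12·259 + 124
259 = 2·124 + 11
124 = 11·11 + 3
11 = 3·3 + 2
3 = 1·2 + 1
2 = 2·1 + 0  (stop)
So 164584/6723 = [24; 2, 12, 2, 11, 3, 1, 2].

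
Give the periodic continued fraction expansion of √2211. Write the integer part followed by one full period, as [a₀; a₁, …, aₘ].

a₀ = ⌊√2211⌋ = 47.
With m₀=0, d₀=1 and mₖ₊₁ = dₖaₖ − mₖ, dₖ₊₁ = (n − mₖ₊₁²)/dₖ, aₖ₊₁ = ⌊(a₀+mₖ₊₁)/dₖ₊₁⌋:
  k=1: m=47, d=2, a=47
  k=2: m=47, d=1, a=94
d=1 and a=2a₀=94 at k=2, so the next step gives (m, d) = (47, 2) again — its k=1 value — and the period has length 2.

[47; 47, 94]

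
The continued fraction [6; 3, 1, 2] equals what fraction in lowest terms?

Using pₖ = aₖpₖ₋₁ + pₖ₋₂ and qₖ = aₖqₖ₋₁ + qₖ₋₂:
  k=0: a=6, p=6, q=1
  k=1: a=3, p=19, q=3
  k=2: a=1, p=25, q=4
  k=3: a=2, p=69, q=11

69/11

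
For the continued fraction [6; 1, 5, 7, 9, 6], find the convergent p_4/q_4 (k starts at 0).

Using pₖ = aₖpₖ₋₁ + pₖ₋₂, qₖ = aₖqₖ₋₁ + qₖ₋₂ (with p₋₁=1, p₋₂=0, q₋₁=0, q₋₂=1):
  k=0: a=6, p=6, q=1
  k=1: a=1, p=7, q=1
  k=2: a=5, p=41, q=6
  k=3: a=7, p=294, q=43
  k=4: a=9, p=2687, q=393

2687/393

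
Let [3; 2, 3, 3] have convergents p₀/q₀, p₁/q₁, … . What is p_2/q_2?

24/7

Using pₖ = aₖpₖ₋₁ + pₖ₋₂, qₖ = aₖqₖ₋₁ + qₖ₋₂ (with p₋₁=1, p₋₂=0, q₋₁=0, q₋₂=1):
  k=0: a=3, p=3, q=1
  k=1: a=2, p=7, q=2
  k=2: a=3, p=24, q=7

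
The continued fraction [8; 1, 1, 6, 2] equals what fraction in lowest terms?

Fold from the inside: start with 2/1.
  6 + 1/2 = 13/2
  1 + 2/13 = 15/13
  1 + 13/15 = 28/15
  8 + 15/28 = 239/28

239/28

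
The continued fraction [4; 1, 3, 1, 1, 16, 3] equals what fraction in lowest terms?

Fold from the inside: start with 3/1.
  16 + 1/3 = 49/3
  1 + 3/49 = 52/49
  1 + 49/52 = 101/52
  3 + 52/101 = 355/101
  1 + 101/355 = 456/355
  4 + 355/456 = 2179/456

2179/456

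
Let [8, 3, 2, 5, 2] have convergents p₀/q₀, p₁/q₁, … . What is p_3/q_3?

315/38

Using pₖ = aₖpₖ₋₁ + pₖ₋₂, qₖ = aₖqₖ₋₁ + qₖ₋₂ (with p₋₁=1, p₋₂=0, q₋₁=0, q₋₂=1):
  k=0: a=8, p=8, q=1
  k=1: a=3, p=25, q=3
  k=2: a=2, p=58, q=7
  k=3: a=5, p=315, q=38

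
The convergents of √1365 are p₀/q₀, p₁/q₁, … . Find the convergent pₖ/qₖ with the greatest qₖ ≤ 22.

665/18

√1365 = [36; 1, 17, 2, 17, 1, 72, …] (period length 6).
Convergents:
  p_0/q_0 = 36/1
  p_1/q_1 = 37/1
  p_2/q_2 = 665/18
  p_3/q_3 = 1367/37
q_2 = 18 ≤ 22 < 37 = q_3, so the answer is 665/18.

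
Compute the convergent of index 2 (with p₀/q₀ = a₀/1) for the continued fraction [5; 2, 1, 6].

16/3

Using pₖ = aₖpₖ₋₁ + pₖ₋₂, qₖ = aₖqₖ₋₁ + qₖ₋₂ (with p₋₁=1, p₋₂=0, q₋₁=0, q₋₂=1):
  k=0: a=5, p=5, q=1
  k=1: a=2, p=11, q=2
  k=2: a=1, p=16, q=3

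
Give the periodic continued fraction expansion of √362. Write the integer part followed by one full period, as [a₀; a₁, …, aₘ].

a₀ = ⌊√362⌋ = 19.
With m₀=0, d₀=1 and mₖ₊₁ = dₖaₖ − mₖ, dₖ₊₁ = (n − mₖ₊₁²)/dₖ, aₖ₊₁ = ⌊(a₀+mₖ₊₁)/dₖ₊₁⌋:
  k=1: m=19, d=1, a=38
d=1 and a=2a₀=38 at k=1, so the next step gives (m, d) = (19, 1) again — its k=1 value — and the period has length 1.

[19; 38]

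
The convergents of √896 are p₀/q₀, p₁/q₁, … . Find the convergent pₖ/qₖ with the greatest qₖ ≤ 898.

26461/884

√896 = [29; 1, 13, 1, 58, …] (period length 4).
Convergents:
  p_0/q_0 = 29/1
  p_1/q_1 = 30/1
  p_2/q_2 = 419/14
  p_3/q_3 = 449/15
  p_4/q_4 = 26461/884
  p_5/q_5 = 26910/899
q_4 = 884 ≤ 898 < 899 = q_5, so the answer is 26461/884.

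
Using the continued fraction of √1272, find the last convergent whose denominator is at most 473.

15229/427

√1272 = [35; 1, 1, 1, 70, …] (period length 4).
Convergents:
  p_0/q_0 = 35/1
  p_1/q_1 = 36/1
  p_2/q_2 = 71/2
  p_3/q_3 = 107/3
  p_4/q_4 = 7561/212
  p_5/q_5 = 7668/215
  p_6/q_6 = 15229/427
  p_7/q_7 = 22897/642
q_6 = 427 ≤ 473 < 642 = q_7, so the answer is 15229/427.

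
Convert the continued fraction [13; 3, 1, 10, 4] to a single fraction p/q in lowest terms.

2333/176

Fold from the inside: start with 4/1.
  10 + 1/4 = 41/4
  1 + 4/41 = 45/41
  3 + 41/45 = 176/45
  13 + 45/176 = 2333/176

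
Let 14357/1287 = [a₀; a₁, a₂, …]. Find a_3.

14357 = 11·1287 + 200   →  a_0 = 11
1287 = 6·200 + 87   →  a_1 = 6
200 = 2·87 + 26   →  a_2 = 2
87 = 3·26 + 9   →  a_3 = 3

3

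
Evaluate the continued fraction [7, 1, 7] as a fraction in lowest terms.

63/8

Using pₖ = aₖpₖ₋₁ + pₖ₋₂ and qₖ = aₖqₖ₋₁ + qₖ₋₂:
  k=0: a=7, p=7, q=1
  k=1: a=1, p=8, q=1
  k=2: a=7, p=63, q=8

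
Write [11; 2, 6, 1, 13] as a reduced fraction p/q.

Fold from the inside: start with 13/1.
  1 + 1/13 = 14/13
  6 + 13/14 = 97/14
  2 + 14/97 = 208/97
  11 + 97/208 = 2385/208

2385/208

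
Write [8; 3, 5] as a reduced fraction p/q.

133/16

Using pₖ = aₖpₖ₋₁ + pₖ₋₂ and qₖ = aₖqₖ₋₁ + qₖ₋₂:
  k=0: a=8, p=8, q=1
  k=1: a=3, p=25, q=3
  k=2: a=5, p=133, q=16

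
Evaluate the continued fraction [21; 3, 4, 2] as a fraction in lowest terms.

Fold from the inside: start with 2/1.
  4 + 1/2 = 9/2
  3 + 2/9 = 29/9
  21 + 9/29 = 618/29

618/29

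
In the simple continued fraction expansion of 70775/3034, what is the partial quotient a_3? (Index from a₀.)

70775 = 23·3034 + 993   →  a_0 = 23
3034 = 3·993 + 55   →  a_1 = 3
993 = 18·55 + 3   →  a_2 = 18
55 = 18·3 + 1   →  a_3 = 18

18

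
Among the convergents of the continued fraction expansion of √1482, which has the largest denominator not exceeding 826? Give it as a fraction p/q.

11857/308

√1482 = [38; 2, 76, …] (period length 2).
Convergents:
  p_0/q_0 = 38/1
  p_1/q_1 = 77/2
  p_2/q_2 = 5890/153
  p_3/q_3 = 11857/308
  p_4/q_4 = 907022/23561
q_3 = 308 ≤ 826 < 23561 = q_4, so the answer is 11857/308.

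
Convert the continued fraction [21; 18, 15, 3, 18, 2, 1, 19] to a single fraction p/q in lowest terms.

19268408/915131

Using pₖ = aₖpₖ₋₁ + pₖ₋₂ and qₖ = aₖqₖ₋₁ + qₖ₋₂:
  k=0: a=21, p=21, q=1
  k=1: a=18, p=379, q=18
  k=2: a=15, p=5706, q=271
  k=3: a=3, p=17497, q=831
  k=4: a=18, p=320652, q=15229
  k=5: a=2, p=658801, q=31289
  k=6: a=1, p=979453, q=46518
  k=7: a=19, p=19268408, q=915131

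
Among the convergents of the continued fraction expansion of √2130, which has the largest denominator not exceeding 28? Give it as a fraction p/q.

√2130 = [46; 6, 1, 1, 2, 1, 1, 6, 92, …] (period length 8).
Convergents:
  p_0/q_0 = 46/1
  p_1/q_1 = 277/6
  p_2/q_2 = 323/7
  p_3/q_3 = 600/13
  p_4/q_4 = 1523/33
q_3 = 13 ≤ 28 < 33 = q_4, so the answer is 600/13.

600/13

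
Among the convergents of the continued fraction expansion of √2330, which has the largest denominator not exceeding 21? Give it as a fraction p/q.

531/11

√2330 = [48; 3, 1, 2, 2, 1, 3, 96, …] (period length 7).
Convergents:
  p_0/q_0 = 48/1
  p_1/q_1 = 145/3
  p_2/q_2 = 193/4
  p_3/q_3 = 531/11
  p_4/q_4 = 1255/26
q_3 = 11 ≤ 21 < 26 = q_4, so the answer is 531/11.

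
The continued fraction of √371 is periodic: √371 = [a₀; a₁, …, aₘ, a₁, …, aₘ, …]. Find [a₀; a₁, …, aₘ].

[19; 3, 1, 4, 1, 3, 38]

a₀ = ⌊√371⌋ = 19.
With m₀=0, d₀=1 and mₖ₊₁ = dₖaₖ − mₖ, dₖ₊₁ = (n − mₖ₊₁²)/dₖ, aₖ₊₁ = ⌊(a₀+mₖ₊₁)/dₖ₊₁⌋:
  k=1: m=19, d=10, a=3
  k=2: m=11, d=25, a=1
  k=3: m=14, d=7, a=4
  k=4: m=14, d=25, a=1
  k=5: m=11, d=10, a=3
  k=6: m=19, d=1, a=38
d=1 and a=2a₀=38 at k=6, so the next step gives (m, d) = (19, 10) again — its k=1 value — and the period has length 6.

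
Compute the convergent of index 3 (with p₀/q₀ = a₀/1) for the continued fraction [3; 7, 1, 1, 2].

Using pₖ = aₖpₖ₋₁ + pₖ₋₂, qₖ = aₖqₖ₋₁ + qₖ₋₂ (with p₋₁=1, p₋₂=0, q₋₁=0, q₋₂=1):
  k=0: a=3, p=3, q=1
  k=1: a=7, p=22, q=7
  k=2: a=1, p=25, q=8
  k=3: a=1, p=47, q=15

47/15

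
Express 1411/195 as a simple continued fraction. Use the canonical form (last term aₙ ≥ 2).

[7; 4, 4, 5, 2]

1411 = 7·195 + 46
195 = 4·46 + 11
46 = 4·11 + 2
11 = 5·2 + 1
2 = 2·1 + 0  (stop)
So 1411/195 = [7; 4, 4, 5, 2].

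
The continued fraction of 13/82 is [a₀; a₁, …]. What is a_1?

6

13 = 0·82 + 13   →  a_0 = 0
82 = 6·13 + 4   →  a_1 = 6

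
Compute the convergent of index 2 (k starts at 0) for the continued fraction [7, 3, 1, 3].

29/4

Using pₖ = aₖpₖ₋₁ + pₖ₋₂, qₖ = aₖqₖ₋₁ + qₖ₋₂ (with p₋₁=1, p₋₂=0, q₋₁=0, q₋₂=1):
  k=0: a=7, p=7, q=1
  k=1: a=3, p=22, q=3
  k=2: a=1, p=29, q=4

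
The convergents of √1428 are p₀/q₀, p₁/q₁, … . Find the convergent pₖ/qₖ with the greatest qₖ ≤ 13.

√1428 = [37; 1, 3, 1, 2, 1, 3, 1, 74, …] (period length 8).
Convergents:
  p_0/q_0 = 37/1
  p_1/q_1 = 38/1
  p_2/q_2 = 151/4
  p_3/q_3 = 189/5
  p_4/q_4 = 529/14
q_3 = 5 ≤ 13 < 14 = q_4, so the answer is 189/5.

189/5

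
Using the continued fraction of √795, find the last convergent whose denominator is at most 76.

1297/46

√795 = [28; 5, 9, 5, 56, …] (period length 4).
Convergents:
  p_0/q_0 = 28/1
  p_1/q_1 = 141/5
  p_2/q_2 = 1297/46
  p_3/q_3 = 6626/235
q_2 = 46 ≤ 76 < 235 = q_3, so the answer is 1297/46.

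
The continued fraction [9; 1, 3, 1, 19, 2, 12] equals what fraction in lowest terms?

24838/2535

Using pₖ = aₖpₖ₋₁ + pₖ₋₂ and qₖ = aₖqₖ₋₁ + qₖ₋₂:
  k=0: a=9, p=9, q=1
  k=1: a=1, p=10, q=1
  k=2: a=3, p=39, q=4
  k=3: a=1, p=49, q=5
  k=4: a=19, p=970, q=99
  k=5: a=2, p=1989, q=203
  k=6: a=12, p=24838, q=2535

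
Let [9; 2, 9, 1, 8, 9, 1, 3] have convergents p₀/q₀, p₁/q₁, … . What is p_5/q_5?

Using pₖ = aₖpₖ₋₁ + pₖ₋₂, qₖ = aₖqₖ₋₁ + qₖ₋₂ (with p₋₁=1, p₋₂=0, q₋₁=0, q₋₂=1):
  k=0: a=9, p=9, q=1
  k=1: a=2, p=19, q=2
  k=2: a=9, p=180, q=19
  k=3: a=1, p=199, q=21
  k=4: a=8, p=1772, q=187
  k=5: a=9, p=16147, q=1704

16147/1704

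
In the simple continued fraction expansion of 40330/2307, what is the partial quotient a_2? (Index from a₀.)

13

40330 = 17·2307 + 1111   →  a_0 = 17
2307 = 2·1111 + 85   →  a_1 = 2
1111 = 13·85 + 6   →  a_2 = 13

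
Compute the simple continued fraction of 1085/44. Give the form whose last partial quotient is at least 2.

1085 = 24·44 + 29
44 = 1·29 + 15
29 = 1·15 + 14
15 = 1·14 + 1
14 = 14·1 + 0  (stop)
So 1085/44 = [24; 1, 1, 1, 14].

[24; 1, 1, 1, 14]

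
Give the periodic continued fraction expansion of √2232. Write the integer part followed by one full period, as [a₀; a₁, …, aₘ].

a₀ = ⌊√2232⌋ = 47.

[47; 4, 10, 4, 94]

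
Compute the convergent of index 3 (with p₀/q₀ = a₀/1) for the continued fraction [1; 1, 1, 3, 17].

11/7

Using pₖ = aₖpₖ₋₁ + pₖ₋₂, qₖ = aₖqₖ₋₁ + qₖ₋₂ (with p₋₁=1, p₋₂=0, q₋₁=0, q₋₂=1):
  k=0: a=1, p=1, q=1
  k=1: a=1, p=2, q=1
  k=2: a=1, p=3, q=2
  k=3: a=3, p=11, q=7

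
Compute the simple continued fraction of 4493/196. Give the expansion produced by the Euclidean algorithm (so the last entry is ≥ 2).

[22; 1, 12, 15]

4493 = 22*196 + 181
196 = 1*181 + 15
181 = 12*15 + 1
15 = 15*1 + 0  (stop)
So 4493/196 = [22; 1, 12, 15].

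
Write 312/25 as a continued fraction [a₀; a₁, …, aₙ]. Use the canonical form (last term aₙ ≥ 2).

312 = 12*25 + 12
25 = 2*12 + 1
12 = 12*1 + 0  (stop)
So 312/25 = [12; 2, 12].

[12; 2, 12]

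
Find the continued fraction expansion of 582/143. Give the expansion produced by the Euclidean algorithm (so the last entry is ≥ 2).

[4; 14, 3, 3]

582 = 4*143 + 10
143 = 14*10 + 3
10 = 3*3 + 1
3 = 3*1 + 0  (stop)
So 582/143 = [4; 14, 3, 3].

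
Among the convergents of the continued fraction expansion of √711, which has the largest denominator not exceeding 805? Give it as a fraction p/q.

12799/480

√711 = [26; 1, 1, 1, 52, …] (period length 4).
Convergents:
  p_0/q_0 = 26/1
  p_1/q_1 = 27/1
  p_2/q_2 = 53/2
  p_3/q_3 = 80/3
  p_4/q_4 = 4213/158
  p_5/q_5 = 4293/161
  p_6/q_6 = 8506/319
  p_7/q_7 = 12799/480
  p_8/q_8 = 674054/25279
q_7 = 480 ≤ 805 < 25279 = q_8, so the answer is 12799/480.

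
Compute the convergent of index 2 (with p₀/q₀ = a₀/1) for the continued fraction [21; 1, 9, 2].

Using pₖ = aₖpₖ₋₁ + pₖ₋₂, qₖ = aₖqₖ₋₁ + qₖ₋₂ (with p₋₁=1, p₋₂=0, q₋₁=0, q₋₂=1):
  k=0: a=21, p=21, q=1
  k=1: a=1, p=22, q=1
  k=2: a=9, p=219, q=10

219/10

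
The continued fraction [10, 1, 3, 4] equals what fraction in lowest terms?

Fold from the inside: start with 4/1.
  3 + 1/4 = 13/4
  1 + 4/13 = 17/13
  10 + 13/17 = 183/17

183/17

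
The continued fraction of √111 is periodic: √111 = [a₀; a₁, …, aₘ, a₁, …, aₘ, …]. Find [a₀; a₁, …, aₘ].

a₀ = ⌊√111⌋ = 10.
With m₀=0, d₀=1 and mₖ₊₁ = dₖaₖ − mₖ, dₖ₊₁ = (n − mₖ₊₁²)/dₖ, aₖ₊₁ = ⌊(a₀+mₖ₊₁)/dₖ₊₁⌋:
  k=1: m=10, d=11, a=1
  k=2: m=1, d=10, a=1
  k=3: m=9, d=3, a=6
  k=4: m=9, d=10, a=1
  k=5: m=1, d=11, a=1
  k=6: m=10, d=1, a=20
d=1 and a=2a₀=20 at k=6, so the next step gives (m, d) = (10, 11) again — its k=1 value — and the period has length 6.

[10; 1, 1, 6, 1, 1, 20]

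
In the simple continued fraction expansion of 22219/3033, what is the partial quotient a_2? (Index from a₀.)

14

22219 = 7·3033 + 988   →  a_0 = 7
3033 = 3·988 + 69   →  a_1 = 3
988 = 14·69 + 22   →  a_2 = 14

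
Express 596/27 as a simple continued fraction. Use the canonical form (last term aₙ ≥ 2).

[22; 13, 2]

596 = 22·27 + 2
27 = 13·2 + 1
2 = 2·1 + 0  (stop)
So 596/27 = [22; 13, 2].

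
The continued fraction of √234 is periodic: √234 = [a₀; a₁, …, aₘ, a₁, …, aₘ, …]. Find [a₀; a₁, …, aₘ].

[15; 3, 2, 1, 2, 1, 2, 3, 30]

a₀ = ⌊√234⌋ = 15.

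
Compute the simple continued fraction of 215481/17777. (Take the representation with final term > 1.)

[12; 8, 4, 7, 7, 3, 3]

215481 = 12*17777 + 2157
17777 = 8*2157 + 521
2157 = 4*521 + 73
521 = 7*73 + 10
73 = 7*10 + 3
10 = 3*3 + 1
3 = 3*1 + 0  (stop)
So 215481/17777 = [12; 8, 4, 7, 7, 3, 3].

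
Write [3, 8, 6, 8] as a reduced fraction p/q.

1249/400

Using pₖ = aₖpₖ₋₁ + pₖ₋₂ and qₖ = aₖqₖ₋₁ + qₖ₋₂:
  k=0: a=3, p=3, q=1
  k=1: a=8, p=25, q=8
  k=2: a=6, p=153, q=49
  k=3: a=8, p=1249, q=400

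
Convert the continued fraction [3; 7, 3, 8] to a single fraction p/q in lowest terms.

574/183

Fold from the inside: start with 8/1.
  3 + 1/8 = 25/8
  7 + 8/25 = 183/25
  3 + 25/183 = 574/183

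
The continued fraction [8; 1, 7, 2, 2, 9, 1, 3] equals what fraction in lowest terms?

15151/1706

Fold from the inside: start with 3/1.
  1 + 1/3 = 4/3
  9 + 3/4 = 39/4
  2 + 4/39 = 82/39
  2 + 39/82 = 203/82
  7 + 82/203 = 1503/203
  1 + 203/1503 = 1706/1503
  8 + 1503/1706 = 15151/1706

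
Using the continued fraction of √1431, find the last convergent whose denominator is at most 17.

227/6

√1431 = [37; 1, 4, 1, 4, 1, 74, …] (period length 6).
Convergents:
  p_0/q_0 = 37/1
  p_1/q_1 = 38/1
  p_2/q_2 = 189/5
  p_3/q_3 = 227/6
  p_4/q_4 = 1097/29
q_3 = 6 ≤ 17 < 29 = q_4, so the answer is 227/6.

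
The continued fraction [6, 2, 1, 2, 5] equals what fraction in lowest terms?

274/43

Using pₖ = aₖpₖ₋₁ + pₖ₋₂ and qₖ = aₖqₖ₋₁ + qₖ₋₂:
  k=0: a=6, p=6, q=1
  k=1: a=2, p=13, q=2
  k=2: a=1, p=19, q=3
  k=3: a=2, p=51, q=8
  k=4: a=5, p=274, q=43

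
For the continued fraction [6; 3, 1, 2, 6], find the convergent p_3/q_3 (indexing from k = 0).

Using pₖ = aₖpₖ₋₁ + pₖ₋₂, qₖ = aₖqₖ₋₁ + qₖ₋₂ (with p₋₁=1, p₋₂=0, q₋₁=0, q₋₂=1):
  k=0: a=6, p=6, q=1
  k=1: a=3, p=19, q=3
  k=2: a=1, p=25, q=4
  k=3: a=2, p=69, q=11

69/11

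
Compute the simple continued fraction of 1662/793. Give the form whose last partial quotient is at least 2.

1662 = 2·793 + 76
793 = 10·76 + 33
76 = 2·33 + 10
33 = 3·10 + 3
10 = 3·3 + 1
3 = 3·1 + 0  (stop)
So 1662/793 = [2; 10, 2, 3, 3, 3].

[2; 10, 2, 3, 3, 3]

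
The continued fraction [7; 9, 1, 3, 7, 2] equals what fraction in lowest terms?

Fold from the inside: start with 2/1.
  7 + 1/2 = 15/2
  3 + 2/15 = 47/15
  1 + 15/47 = 62/47
  9 + 47/62 = 605/62
  7 + 62/605 = 4297/605

4297/605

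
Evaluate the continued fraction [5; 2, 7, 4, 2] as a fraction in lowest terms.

Fold from the inside: start with 2/1.
  4 + 1/2 = 9/2
  7 + 2/9 = 65/9
  2 + 9/65 = 139/65
  5 + 65/139 = 760/139

760/139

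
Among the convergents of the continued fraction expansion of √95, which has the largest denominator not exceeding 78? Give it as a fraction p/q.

731/75

√95 = [9; 1, 2, 1, 18, …] (period length 4).
Convergents:
  p_0/q_0 = 9/1
  p_1/q_1 = 10/1
  p_2/q_2 = 29/3
  p_3/q_3 = 39/4
  p_4/q_4 = 731/75
  p_5/q_5 = 770/79
q_4 = 75 ≤ 78 < 79 = q_5, so the answer is 731/75.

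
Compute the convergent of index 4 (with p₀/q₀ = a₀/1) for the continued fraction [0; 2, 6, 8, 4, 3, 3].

Using pₖ = aₖpₖ₋₁ + pₖ₋₂, qₖ = aₖqₖ₋₁ + qₖ₋₂ (with p₋₁=1, p₋₂=0, q₋₁=0, q₋₂=1):
  k=0: a=0, p=0, q=1
  k=1: a=2, p=1, q=2
  k=2: a=6, p=6, q=13
  k=3: a=8, p=49, q=106
  k=4: a=4, p=202, q=437

202/437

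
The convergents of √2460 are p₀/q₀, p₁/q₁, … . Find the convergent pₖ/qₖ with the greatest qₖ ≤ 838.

30751/620

√2460 = [49; 1, 1, 2, 24, 2, 1, 1, 98, …] (period length 8).
Convergents:
  p_0/q_0 = 49/1
  p_1/q_1 = 50/1
  p_2/q_2 = 99/2
  p_3/q_3 = 248/5
  p_4/q_4 = 6051/122
  p_5/q_5 = 12350/249
  p_6/q_6 = 18401/371
  p_7/q_7 = 30751/620
  p_8/q_8 = 3031999/61131
q_7 = 620 ≤ 838 < 61131 = q_8, so the answer is 30751/620.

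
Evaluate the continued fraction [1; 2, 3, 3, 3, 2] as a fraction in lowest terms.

Using pₖ = aₖpₖ₋₁ + pₖ₋₂ and qₖ = aₖqₖ₋₁ + qₖ₋₂:
  k=0: a=1, p=1, q=1
  k=1: a=2, p=3, q=2
  k=2: a=3, p=10, q=7
  k=3: a=3, p=33, q=23
  k=4: a=3, p=109, q=76
  k=5: a=2, p=251, q=175

251/175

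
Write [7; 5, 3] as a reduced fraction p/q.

Fold from the inside: start with 3/1.
  5 + 1/3 = 16/3
  7 + 3/16 = 115/16

115/16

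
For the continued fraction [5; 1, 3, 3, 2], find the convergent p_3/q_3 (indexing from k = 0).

Using pₖ = aₖpₖ₋₁ + pₖ₋₂, qₖ = aₖqₖ₋₁ + qₖ₋₂ (with p₋₁=1, p₋₂=0, q₋₁=0, q₋₂=1):
  k=0: a=5, p=5, q=1
  k=1: a=1, p=6, q=1
  k=2: a=3, p=23, q=4
  k=3: a=3, p=75, q=13

75/13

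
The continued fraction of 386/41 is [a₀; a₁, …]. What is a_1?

2

386 = 9·41 + 17   →  a_0 = 9
41 = 2·17 + 7   →  a_1 = 2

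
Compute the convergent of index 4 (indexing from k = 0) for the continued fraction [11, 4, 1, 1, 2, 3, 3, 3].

258/23

Using pₖ = aₖpₖ₋₁ + pₖ₋₂, qₖ = aₖqₖ₋₁ + qₖ₋₂ (with p₋₁=1, p₋₂=0, q₋₁=0, q₋₂=1):
  k=0: a=11, p=11, q=1
  k=1: a=4, p=45, q=4
  k=2: a=1, p=56, q=5
  k=3: a=1, p=101, q=9
  k=4: a=2, p=258, q=23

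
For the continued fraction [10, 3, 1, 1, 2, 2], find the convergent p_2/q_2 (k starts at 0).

41/4

Using pₖ = aₖpₖ₋₁ + pₖ₋₂, qₖ = aₖqₖ₋₁ + qₖ₋₂ (with p₋₁=1, p₋₂=0, q₋₁=0, q₋₂=1):
  k=0: a=10, p=10, q=1
  k=1: a=3, p=31, q=3
  k=2: a=1, p=41, q=4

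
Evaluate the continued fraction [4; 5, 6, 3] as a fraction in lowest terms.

411/98

Fold from the inside: start with 3/1.
  6 + 1/3 = 19/3
  5 + 3/19 = 98/19
  4 + 19/98 = 411/98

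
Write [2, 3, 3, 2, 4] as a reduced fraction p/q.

Fold from the inside: start with 4/1.
  2 + 1/4 = 9/4
  3 + 4/9 = 31/9
  3 + 9/31 = 102/31
  2 + 31/102 = 235/102

235/102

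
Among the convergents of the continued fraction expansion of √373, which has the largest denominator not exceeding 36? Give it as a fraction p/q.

√373 = [19; 3, 5, 5, 3, 38, …] (period length 5).
Convergents:
  p_0/q_0 = 19/1
  p_1/q_1 = 58/3
  p_2/q_2 = 309/16
  p_3/q_3 = 1603/83
q_2 = 16 ≤ 36 < 83 = q_3, so the answer is 309/16.

309/16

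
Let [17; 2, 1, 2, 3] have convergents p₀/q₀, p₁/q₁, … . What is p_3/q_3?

Using pₖ = aₖpₖ₋₁ + pₖ₋₂, qₖ = aₖqₖ₋₁ + qₖ₋₂ (with p₋₁=1, p₋₂=0, q₋₁=0, q₋₂=1):
  k=0: a=17, p=17, q=1
  k=1: a=2, p=35, q=2
  k=2: a=1, p=52, q=3
  k=3: a=2, p=139, q=8

139/8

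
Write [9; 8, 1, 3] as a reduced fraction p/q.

319/35

Using pₖ = aₖpₖ₋₁ + pₖ₋₂ and qₖ = aₖqₖ₋₁ + qₖ₋₂:
  k=0: a=9, p=9, q=1
  k=1: a=8, p=73, q=8
  k=2: a=1, p=82, q=9
  k=3: a=3, p=319, q=35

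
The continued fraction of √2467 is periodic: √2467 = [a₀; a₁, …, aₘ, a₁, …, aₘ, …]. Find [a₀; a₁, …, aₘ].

[49; 1, 2, 49, 2, 1, 98]

a₀ = ⌊√2467⌋ = 49.
With m₀=0, d₀=1 and mₖ₊₁ = dₖaₖ − mₖ, dₖ₊₁ = (n − mₖ₊₁²)/dₖ, aₖ₊₁ = ⌊(a₀+mₖ₊₁)/dₖ₊₁⌋:
  k=1: m=49, d=66, a=1
  k=2: m=17, d=33, a=2
  k=3: m=49, d=2, a=49
  k=4: m=49, d=33, a=2
  k=5: m=17, d=66, a=1
  k=6: m=49, d=1, a=98
d=1 and a=2a₀=98 at k=6, so the next step gives (m, d) = (49, 66) again — its k=1 value — and the period has length 6.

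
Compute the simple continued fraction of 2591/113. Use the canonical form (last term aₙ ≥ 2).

[22; 1, 13, 8]

2591 = 22*113 + 105
113 = 1*105 + 8
105 = 13*8 + 1
8 = 8*1 + 0  (stop)
So 2591/113 = [22; 1, 13, 8].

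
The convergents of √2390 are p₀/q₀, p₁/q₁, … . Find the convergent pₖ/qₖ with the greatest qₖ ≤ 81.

√2390 = [48; 1, 7, 1, 8, 1, 7, 1, 96, …] (period length 8).
Convergents:
  p_0/q_0 = 48/1
  p_1/q_1 = 49/1
  p_2/q_2 = 391/8
  p_3/q_3 = 440/9
  p_4/q_4 = 3911/80
  p_5/q_5 = 4351/89
q_4 = 80 ≤ 81 < 89 = q_5, so the answer is 3911/80.

3911/80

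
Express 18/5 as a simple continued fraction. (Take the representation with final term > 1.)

18 = 3·5 + 3
5 = 1·3 + 2
3 = 1·2 + 1
2 = 2·1 + 0  (stop)
So 18/5 = [3; 1, 1, 2].

[3; 1, 1, 2]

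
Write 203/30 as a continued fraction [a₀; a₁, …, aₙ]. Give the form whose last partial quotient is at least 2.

[6; 1, 3, 3, 2]

203 = 6×30 + 23
30 = 1×23 + 7
23 = 3×7 + 2
7 = 3×2 + 1
2 = 2×1 + 0  (stop)
So 203/30 = [6; 1, 3, 3, 2].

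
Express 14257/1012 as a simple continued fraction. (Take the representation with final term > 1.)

[14; 11, 2, 1, 2, 3, 3]

14257 = 14·1012 + 89
1012 = 11·89 + 33
89 = 2·33 + 23
33 = 1·23 + 10
23 = 2·10 + 3
10 = 3·3 + 1
3 = 3·1 + 0  (stop)
So 14257/1012 = [14; 11, 2, 1, 2, 3, 3].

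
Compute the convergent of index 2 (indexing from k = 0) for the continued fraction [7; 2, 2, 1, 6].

37/5

Using pₖ = aₖpₖ₋₁ + pₖ₋₂, qₖ = aₖqₖ₋₁ + qₖ₋₂ (with p₋₁=1, p₋₂=0, q₋₁=0, q₋₂=1):
  k=0: a=7, p=7, q=1
  k=1: a=2, p=15, q=2
  k=2: a=2, p=37, q=5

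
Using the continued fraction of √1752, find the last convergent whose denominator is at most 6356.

√1752 = [41; 1, 5, 1, 82, …] (period length 4).
Convergents:
  p_0/q_0 = 41/1
  p_1/q_1 = 42/1
  p_2/q_2 = 251/6
  p_3/q_3 = 293/7
  p_4/q_4 = 24277/580
  p_5/q_5 = 24570/587
  p_6/q_6 = 147127/3515
  p_7/q_7 = 171697/4102
  p_8/q_8 = 14226281/339879
q_7 = 4102 ≤ 6356 < 339879 = q_8, so the answer is 171697/4102.

171697/4102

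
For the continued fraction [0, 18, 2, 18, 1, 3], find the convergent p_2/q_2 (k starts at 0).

Using pₖ = aₖpₖ₋₁ + pₖ₋₂, qₖ = aₖqₖ₋₁ + qₖ₋₂ (with p₋₁=1, p₋₂=0, q₋₁=0, q₋₂=1):
  k=0: a=0, p=0, q=1
  k=1: a=18, p=1, q=18
  k=2: a=2, p=2, q=37

2/37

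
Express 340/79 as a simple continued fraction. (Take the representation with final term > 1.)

[4; 3, 3, 2, 3]

340 = 4×79 + 24
79 = 3×24 + 7
24 = 3×7 + 3
7 = 2×3 + 1
3 = 3×1 + 0  (stop)
So 340/79 = [4; 3, 3, 2, 3].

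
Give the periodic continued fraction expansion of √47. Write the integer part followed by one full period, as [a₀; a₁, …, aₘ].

a₀ = ⌊√47⌋ = 6.
With m₀=0, d₀=1 and mₖ₊₁ = dₖaₖ − mₖ, dₖ₊₁ = (n − mₖ₊₁²)/dₖ, aₖ₊₁ = ⌊(a₀+mₖ₊₁)/dₖ₊₁⌋:
  k=1: m=6, d=11, a=1
  k=2: m=5, d=2, a=5
  k=3: m=5, d=11, a=1
  k=4: m=6, d=1, a=12
d=1 and a=2a₀=12 at k=4, so the next step gives (m, d) = (6, 11) again — its k=1 value — and the period has length 4.

[6; 1, 5, 1, 12]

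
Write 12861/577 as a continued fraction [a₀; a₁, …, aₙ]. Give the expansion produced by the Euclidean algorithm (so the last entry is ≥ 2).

[22; 3, 2, 5, 15]

12861 = 22*577 + 167
577 = 3*167 + 76
167 = 2*76 + 15
76 = 5*15 + 1
15 = 15*1 + 0  (stop)
So 12861/577 = [22; 3, 2, 5, 15].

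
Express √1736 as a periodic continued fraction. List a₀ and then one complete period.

[41; 1, 1, 1, 82]

a₀ = ⌊√1736⌋ = 41.
With m₀=0, d₀=1 and mₖ₊₁ = dₖaₖ − mₖ, dₖ₊₁ = (n − mₖ₊₁²)/dₖ, aₖ₊₁ = ⌊(a₀+mₖ₊₁)/dₖ₊₁⌋:
  k=1: m=41, d=55, a=1
  k=2: m=14, d=28, a=1
  k=3: m=14, d=55, a=1
  k=4: m=41, d=1, a=82
d=1 and a=2a₀=82 at k=4, so the next step gives (m, d) = (41, 55) again — its k=1 value — and the period has length 4.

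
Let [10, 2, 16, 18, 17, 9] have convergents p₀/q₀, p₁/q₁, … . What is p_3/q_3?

6249/596

Using pₖ = aₖpₖ₋₁ + pₖ₋₂, qₖ = aₖqₖ₋₁ + qₖ₋₂ (with p₋₁=1, p₋₂=0, q₋₁=0, q₋₂=1):
  k=0: a=10, p=10, q=1
  k=1: a=2, p=21, q=2
  k=2: a=16, p=346, q=33
  k=3: a=18, p=6249, q=596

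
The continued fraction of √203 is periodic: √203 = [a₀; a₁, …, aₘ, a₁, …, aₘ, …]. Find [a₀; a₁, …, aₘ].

a₀ = ⌊√203⌋ = 14.
With m₀=0, d₀=1 and mₖ₊₁ = dₖaₖ − mₖ, dₖ₊₁ = (n − mₖ₊₁²)/dₖ, aₖ₊₁ = ⌊(a₀+mₖ₊₁)/dₖ₊₁⌋:
  k=1: m=14, d=7, a=4
  k=2: m=14, d=1, a=28
d=1 and a=2a₀=28 at k=2, so the next step gives (m, d) = (14, 7) again — its k=1 value — and the period has length 2.

[14; 4, 28]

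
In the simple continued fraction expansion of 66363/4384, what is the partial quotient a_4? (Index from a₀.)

2

66363 = 15·4384 + 603   →  a_0 = 15
4384 = 7·603 + 163   →  a_1 = 7
603 = 3·163 + 114   →  a_2 = 3
163 = 1·114 + 49   →  a_3 = 1
114 = 2·49 + 16   →  a_4 = 2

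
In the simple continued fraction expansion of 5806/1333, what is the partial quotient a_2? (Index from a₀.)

5806 = 4·1333 + 474   →  a_0 = 4
1333 = 2·474 + 385   →  a_1 = 2
474 = 1·385 + 89   →  a_2 = 1

1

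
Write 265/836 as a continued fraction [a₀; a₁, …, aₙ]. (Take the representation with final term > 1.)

265 = 0*836 + 265
836 = 3*265 + 41
265 = 6*41 + 19
41 = 2*19 + 3
19 = 6*3 + 1
3 = 3*1 + 0  (stop)
So 265/836 = [0; 3, 6, 2, 6, 3].

[0; 3, 6, 2, 6, 3]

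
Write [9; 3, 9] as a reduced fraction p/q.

Fold from the inside: start with 9/1.
  3 + 1/9 = 28/9
  9 + 9/28 = 261/28

261/28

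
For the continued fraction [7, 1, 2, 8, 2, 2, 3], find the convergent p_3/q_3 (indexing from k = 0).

192/25

Using pₖ = aₖpₖ₋₁ + pₖ₋₂, qₖ = aₖqₖ₋₁ + qₖ₋₂ (with p₋₁=1, p₋₂=0, q₋₁=0, q₋₂=1):
  k=0: a=7, p=7, q=1
  k=1: a=1, p=8, q=1
  k=2: a=2, p=23, q=3
  k=3: a=8, p=192, q=25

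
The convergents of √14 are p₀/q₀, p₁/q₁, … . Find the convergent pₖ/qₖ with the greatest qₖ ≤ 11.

15/4

√14 = [3; 1, 2, 1, 6, …] (period length 4).
Convergents:
  p_0/q_0 = 3/1
  p_1/q_1 = 4/1
  p_2/q_2 = 11/3
  p_3/q_3 = 15/4
  p_4/q_4 = 101/27
q_3 = 4 ≤ 11 < 27 = q_4, so the answer is 15/4.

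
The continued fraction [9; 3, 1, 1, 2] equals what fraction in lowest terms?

Fold from the inside: start with 2/1.
  1 + 1/2 = 3/2
  1 + 2/3 = 5/3
  3 + 3/5 = 18/5
  9 + 5/18 = 167/18

167/18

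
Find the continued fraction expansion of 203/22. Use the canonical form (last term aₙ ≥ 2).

[9; 4, 2, 2]

203 = 9·22 + 5
22 = 4·5 + 2
5 = 2·2 + 1
2 = 2·1 + 0  (stop)
So 203/22 = [9; 4, 2, 2].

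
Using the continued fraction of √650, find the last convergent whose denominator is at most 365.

5201/204

√650 = [25; 2, 50, …] (period length 2).
Convergents:
  p_0/q_0 = 25/1
  p_1/q_1 = 51/2
  p_2/q_2 = 2575/101
  p_3/q_3 = 5201/204
  p_4/q_4 = 262625/10301
q_3 = 204 ≤ 365 < 10301 = q_4, so the answer is 5201/204.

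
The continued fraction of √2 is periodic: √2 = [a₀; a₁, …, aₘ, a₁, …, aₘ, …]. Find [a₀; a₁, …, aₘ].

a₀ = ⌊√2⌋ = 1.
With m₀=0, d₀=1 and mₖ₊₁ = dₖaₖ − mₖ, dₖ₊₁ = (n − mₖ₊₁²)/dₖ, aₖ₊₁ = ⌊(a₀+mₖ₊₁)/dₖ₊₁⌋:
  k=1: m=1, d=1, a=2
d=1 and a=2a₀=2 at k=1, so the next step gives (m, d) = (1, 1) again — its k=1 value — and the period has length 1.

[1; 2]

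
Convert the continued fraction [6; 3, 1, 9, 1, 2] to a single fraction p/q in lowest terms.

782/125

Using pₖ = aₖpₖ₋₁ + pₖ₋₂ and qₖ = aₖqₖ₋₁ + qₖ₋₂:
  k=0: a=6, p=6, q=1
  k=1: a=3, p=19, q=3
  k=2: a=1, p=25, q=4
  k=3: a=9, p=244, q=39
  k=4: a=1, p=269, q=43
  k=5: a=2, p=782, q=125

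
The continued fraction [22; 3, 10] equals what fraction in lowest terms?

Fold from the inside: start with 10/1.
  3 + 1/10 = 31/10
  22 + 10/31 = 692/31

692/31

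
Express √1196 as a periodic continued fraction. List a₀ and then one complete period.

[34; 1, 1, 2, 1, 1, 68]

a₀ = ⌊√1196⌋ = 34.
With m₀=0, d₀=1 and mₖ₊₁ = dₖaₖ − mₖ, dₖ₊₁ = (n − mₖ₊₁²)/dₖ, aₖ₊₁ = ⌊(a₀+mₖ₊₁)/dₖ₊₁⌋:
  k=1: m=34, d=40, a=1
  k=2: m=6, d=29, a=1
  k=3: m=23, d=23, a=2
  k=4: m=23, d=29, a=1
  k=5: m=6, d=40, a=1
  k=6: m=34, d=1, a=68
d=1 and a=2a₀=68 at k=6, so the next step gives (m, d) = (34, 40) again — its k=1 value — and the period has length 6.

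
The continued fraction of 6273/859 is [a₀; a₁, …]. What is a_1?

6273 = 7·859 + 260   →  a_0 = 7
859 = 3·260 + 79   →  a_1 = 3

3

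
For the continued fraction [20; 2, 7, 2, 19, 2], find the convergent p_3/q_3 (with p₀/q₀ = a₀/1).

655/32

Using pₖ = aₖpₖ₋₁ + pₖ₋₂, qₖ = aₖqₖ₋₁ + qₖ₋₂ (with p₋₁=1, p₋₂=0, q₋₁=0, q₋₂=1):
  k=0: a=20, p=20, q=1
  k=1: a=2, p=41, q=2
  k=2: a=7, p=307, q=15
  k=3: a=2, p=655, q=32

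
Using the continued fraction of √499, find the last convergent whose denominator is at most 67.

√499 = [22; 2, 1, 21, 1, 2, 44, …] (period length 6).
Convergents:
  p_0/q_0 = 22/1
  p_1/q_1 = 45/2
  p_2/q_2 = 67/3
  p_3/q_3 = 1452/65
  p_4/q_4 = 1519/68
q_3 = 65 ≤ 67 < 68 = q_4, so the answer is 1452/65.

1452/65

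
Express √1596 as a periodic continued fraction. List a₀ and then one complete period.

[39; 1, 18, 1, 78]

a₀ = ⌊√1596⌋ = 39.
With m₀=0, d₀=1 and mₖ₊₁ = dₖaₖ − mₖ, dₖ₊₁ = (n − mₖ₊₁²)/dₖ, aₖ₊₁ = ⌊(a₀+mₖ₊₁)/dₖ₊₁⌋:
  k=1: m=39, d=75, a=1
  k=2: m=36, d=4, a=18
  k=3: m=36, d=75, a=1
  k=4: m=39, d=1, a=78
d=1 and a=2a₀=78 at k=4, so the next step gives (m, d) = (39, 75) again — its k=1 value — and the period has length 4.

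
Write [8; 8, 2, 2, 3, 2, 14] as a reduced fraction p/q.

38443/4735

Fold from the inside: start with 14/1.
  2 + 1/14 = 29/14
  3 + 14/29 = 101/29
  2 + 29/101 = 231/101
  2 + 101/231 = 563/231
  8 + 231/563 = 4735/563
  8 + 563/4735 = 38443/4735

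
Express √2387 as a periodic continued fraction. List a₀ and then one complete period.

[48; 1, 5, 1, 96]

a₀ = ⌊√2387⌋ = 48.
With m₀=0, d₀=1 and mₖ₊₁ = dₖaₖ − mₖ, dₖ₊₁ = (n − mₖ₊₁²)/dₖ, aₖ₊₁ = ⌊(a₀+mₖ₊₁)/dₖ₊₁⌋:
  k=1: m=48, d=83, a=1
  k=2: m=35, d=14, a=5
  k=3: m=35, d=83, a=1
  k=4: m=48, d=1, a=96
d=1 and a=2a₀=96 at k=4, so the next step gives (m, d) = (48, 83) again — its k=1 value — and the period has length 4.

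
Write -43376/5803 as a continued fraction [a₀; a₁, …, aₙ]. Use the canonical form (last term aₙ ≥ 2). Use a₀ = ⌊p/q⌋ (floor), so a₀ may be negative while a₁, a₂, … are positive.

-43376 = -8·5803 + 3048
5803 = 1·3048 + 2755
3048 = 1·2755 + 293
2755 = 9·293 + 118
293 = 2·118 + 57
118 = 2·57 + 4
57 = 14·4 + 1
4 = 4·1 + 0  (stop)
So -43376/5803 = [-8; 1, 1, 9, 2, 2, 14, 4].

[-8; 1, 1, 9, 2, 2, 14, 4]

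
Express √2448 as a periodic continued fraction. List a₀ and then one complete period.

a₀ = ⌊√2448⌋ = 49.
With m₀=0, d₀=1 and mₖ₊₁ = dₖaₖ − mₖ, dₖ₊₁ = (n − mₖ₊₁²)/dₖ, aₖ₊₁ = ⌊(a₀+mₖ₊₁)/dₖ₊₁⌋:
  k=1: m=49, d=47, a=2
  k=2: m=45, d=9, a=10
  k=3: m=45, d=47, a=2
  k=4: m=49, d=1, a=98
d=1 and a=2a₀=98 at k=4, so the next step gives (m, d) = (49, 47) again — its k=1 value — and the period has length 4.

[49; 2, 10, 2, 98]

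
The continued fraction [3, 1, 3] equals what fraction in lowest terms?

Using pₖ = aₖpₖ₋₁ + pₖ₋₂ and qₖ = aₖqₖ₋₁ + qₖ₋₂:
  k=0: a=3, p=3, q=1
  k=1: a=1, p=4, q=1
  k=2: a=3, p=15, q=4

15/4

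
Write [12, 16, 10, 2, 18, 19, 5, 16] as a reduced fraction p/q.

Fold from the inside: start with 16/1.
  5 + 1/16 = 81/16
  19 + 16/81 = 1555/81
  18 + 81/1555 = 28071/1555
  2 + 1555/28071 = 57697/28071
  10 + 28071/57697 = 605041/57697
  16 + 57697/605041 = 9738353/605041
  12 + 605041/9738353 = 117465277/9738353

117465277/9738353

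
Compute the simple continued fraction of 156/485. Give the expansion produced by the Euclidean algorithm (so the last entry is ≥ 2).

156 = 0*485 + 156
485 = 3*156 + 17
156 = 9*17 + 3
17 = 5*3 + 2
3 = 1*2 + 1
2 = 2*1 + 0  (stop)
So 156/485 = [0; 3, 9, 5, 1, 2].

[0; 3, 9, 5, 1, 2]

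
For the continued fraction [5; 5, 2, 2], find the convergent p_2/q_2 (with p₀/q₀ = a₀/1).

Using pₖ = aₖpₖ₋₁ + pₖ₋₂, qₖ = aₖqₖ₋₁ + qₖ₋₂ (with p₋₁=1, p₋₂=0, q₋₁=0, q₋₂=1):
  k=0: a=5, p=5, q=1
  k=1: a=5, p=26, q=5
  k=2: a=2, p=57, q=11

57/11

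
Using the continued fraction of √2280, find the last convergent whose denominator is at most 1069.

18288/383

√2280 = [47; 1, 2, 1, 94, …] (period length 4).
Convergents:
  p_0/q_0 = 47/1
  p_1/q_1 = 48/1
  p_2/q_2 = 143/3
  p_3/q_3 = 191/4
  p_4/q_4 = 18097/379
  p_5/q_5 = 18288/383
  p_6/q_6 = 54673/1145
q_5 = 383 ≤ 1069 < 1145 = q_6, so the answer is 18288/383.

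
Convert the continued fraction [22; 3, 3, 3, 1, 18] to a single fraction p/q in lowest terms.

Fold from the inside: start with 18/1.
  1 + 1/18 = 19/18
  3 + 18/19 = 75/19
  3 + 19/75 = 244/75
  3 + 75/244 = 807/244
  22 + 244/807 = 17998/807

17998/807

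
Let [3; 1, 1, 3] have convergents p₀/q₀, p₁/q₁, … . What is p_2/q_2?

Using pₖ = aₖpₖ₋₁ + pₖ₋₂, qₖ = aₖqₖ₋₁ + qₖ₋₂ (with p₋₁=1, p₋₂=0, q₋₁=0, q₋₂=1):
  k=0: a=3, p=3, q=1
  k=1: a=1, p=4, q=1
  k=2: a=1, p=7, q=2

7/2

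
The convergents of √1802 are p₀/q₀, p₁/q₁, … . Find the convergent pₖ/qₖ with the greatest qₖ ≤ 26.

√1802 = [42; 2, 4, 2, 84, …] (period length 4).
Convergents:
  p_0/q_0 = 42/1
  p_1/q_1 = 85/2
  p_2/q_2 = 382/9
  p_3/q_3 = 849/20
  p_4/q_4 = 71698/1689
q_3 = 20 ≤ 26 < 1689 = q_4, so the answer is 849/20.

849/20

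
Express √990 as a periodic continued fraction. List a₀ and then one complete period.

[31; 2, 6, 2, 62]

a₀ = ⌊√990⌋ = 31.
With m₀=0, d₀=1 and mₖ₊₁ = dₖaₖ − mₖ, dₖ₊₁ = (n − mₖ₊₁²)/dₖ, aₖ₊₁ = ⌊(a₀+mₖ₊₁)/dₖ₊₁⌋:
  k=1: m=31, d=29, a=2
  k=2: m=27, d=9, a=6
  k=3: m=27, d=29, a=2
  k=4: m=31, d=1, a=62
d=1 and a=2a₀=62 at k=4, so the next step gives (m, d) = (31, 29) again — its k=1 value — and the period has length 4.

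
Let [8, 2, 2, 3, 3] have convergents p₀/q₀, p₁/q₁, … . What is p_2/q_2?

42/5

Using pₖ = aₖpₖ₋₁ + pₖ₋₂, qₖ = aₖqₖ₋₁ + qₖ₋₂ (with p₋₁=1, p₋₂=0, q₋₁=0, q₋₂=1):
  k=0: a=8, p=8, q=1
  k=1: a=2, p=17, q=2
  k=2: a=2, p=42, q=5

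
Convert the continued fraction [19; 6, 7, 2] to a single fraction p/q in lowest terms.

Fold from the inside: start with 2/1.
  7 + 1/2 = 15/2
  6 + 2/15 = 92/15
  19 + 15/92 = 1763/92

1763/92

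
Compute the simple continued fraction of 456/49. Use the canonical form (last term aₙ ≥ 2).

456 = 9*49 + 15
49 = 3*15 + 4
15 = 3*4 + 3
4 = 1*3 + 1
3 = 3*1 + 0  (stop)
So 456/49 = [9; 3, 3, 1, 3].

[9; 3, 3, 1, 3]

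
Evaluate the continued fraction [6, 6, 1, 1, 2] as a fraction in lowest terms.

203/33

Using pₖ = aₖpₖ₋₁ + pₖ₋₂ and qₖ = aₖqₖ₋₁ + qₖ₋₂:
  k=0: a=6, p=6, q=1
  k=1: a=6, p=37, q=6
  k=2: a=1, p=43, q=7
  k=3: a=1, p=80, q=13
  k=4: a=2, p=203, q=33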